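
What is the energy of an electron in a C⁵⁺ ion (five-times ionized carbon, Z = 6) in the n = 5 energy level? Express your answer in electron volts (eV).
-19.59221 eV

The energy levels of a hydrogen-like atom are given by:
E_n = -13.6057 Z² / n² eV  (with Z = 6 for C⁵⁺)

For n = 5:
E_5 = -13.6057 × 6² / 5²
E_5 = -13.6057 × 36 / 25
E_5 = -19.59221 eV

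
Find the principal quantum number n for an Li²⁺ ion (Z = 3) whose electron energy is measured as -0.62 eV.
n = 14

The exact energy levels follow E_n = -13.6057 Z² / n² eV with Z = 3.

The measured value (-0.62 eV) is reported to only 2 significant figures, so we must test candidate n values and see which one matches to that precision.

Candidate energies:
  n = 12:  E = -13.6057 × 3² / 12² = -0.85036 eV
  n = 13:  E = -13.6057 × 3² / 13² = -0.72456 eV
  n = 14:  E = -13.6057 × 3² / 14² = -0.62475 eV  ← matches
  n = 15:  E = -13.6057 × 3² / 15² = -0.54423 eV
  n = 16:  E = -13.6057 × 3² / 16² = -0.47833 eV

Checking against the measurement of -0.62 eV (2 sig figs), only n = 14 agrees:
E_14 = -0.62475 eV, which rounds to -0.62 eV ✓

Therefore n = 14.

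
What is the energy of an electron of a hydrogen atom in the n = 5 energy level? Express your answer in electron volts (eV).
-0.544228 eV

The energy levels of a hydrogen-like atom are given by:
E_n = -13.6057 eV / n²

For n = 5:
E_5 = -13.6057 eV / 5²
E_5 = -13.6057 eV / 25
E_5 = -0.544228 eV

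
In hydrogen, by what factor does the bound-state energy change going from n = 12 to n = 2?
36.000000

Using E_n = -13.6057 Z² / n² eV with Z = 1:

E_2 = -13.6057 / 2² = -13.6057 / 4 = -3.401425000000 eV
E_12 = -13.6057 / 12² = -13.6057 / 144 = -0.094484027778 eV

The ratio is:
E_2/E_12 = (-3.401425000000) / (-0.094484027778)
E_2/E_12 = (-13.6057/4) / (-13.6057/144)
E_2/E_12 = 144/4
E_2/E_12 = 36.000000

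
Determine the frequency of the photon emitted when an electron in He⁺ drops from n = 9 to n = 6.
2.03e+14 Hz

First, find the transition energy:
E_9 = -13.6057 × 2² / 9² = -0.671886 eV
E_6 = -13.6057 × 2² / 6² = -1.511744 eV
|ΔE| = |E_6 - E_9| = 0.839858 eV

Convert to Joules: E = 0.839858 eV × (1.602177 × 10⁻¹⁹ J/eV) = 1.3456e-19 J

Using E = hf:
f = E/h = 1.3456e-19 J / (6.62607 × 10⁻³⁴ J·s)
f = 2.03e+14 Hz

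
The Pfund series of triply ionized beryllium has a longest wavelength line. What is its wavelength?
465.987851 nm

The longest wavelength corresponds to the smallest energy transition in the series.
The Pfund series has all transitions ending at n_f = 5.

For Be³⁺ (Z = 4), the first line (α-line) is the jump from n = 6 to n = 5:
E_6 = -13.6057 × 4² / 6² = -6.0469777778 eV
E_5 = -13.6057 × 4² / 5² = -8.7076480000 eV
ΔE = E_6 - E_5 = 2.6606702222 eV

λ = hc/E = 1239.84 eV·nm / 2.6606702222 eV
λ = 465.987851 nm

This is the α-line of the Pfund series in Be³⁺.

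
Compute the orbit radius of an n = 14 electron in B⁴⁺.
2.0744 nm (or 20.7437 Å)

The Bohr radius formula is:
r_n = n² a₀ / Z

where a₀ = 0.0529177 nm is the Bohr radius.

For B⁴⁺ (Z = 5) at n = 14:
r_14 = 14² × 0.0529177 nm / 5
r_14 = 196 × 0.0529177 nm / 5
r_14 = 10.37187 nm / 5
r_14 = 2.0744 nm

The electron orbits at approximately 2.0744 nm from the nucleus.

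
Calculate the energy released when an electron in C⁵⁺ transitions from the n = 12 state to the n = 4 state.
27.211400 eV

The energy levels are E_n = -13.6057 Z² eV / n².

Energy at n = 12: E_12 = -13.6057 × 6² / 12² = -3.401425000 eV
Energy at n = 4: E_4 = -13.6057 × 6² / 4² = -30.612825000 eV

For emission (electron falling to lower state), the photon energy is:
E_photon = E_12 - E_4 = |-3.401425000 - (-30.612825000)|
E_photon = 27.211400 eV

This energy is carried away by the emitted photon.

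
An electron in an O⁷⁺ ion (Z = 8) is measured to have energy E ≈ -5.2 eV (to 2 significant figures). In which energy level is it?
n = 13

The exact energy levels follow E_n = -13.6057 Z² / n² eV with Z = 8.

The measured value (-5.2 eV) is reported to only 2 significant figures, so we must test candidate n values and see which one matches to that precision.

Candidate energies:
  n = 11:  E = -13.6057 × 8² / 11² = -7.196403 eV
  n = 12:  E = -13.6057 × 8² / 12² = -6.046978 eV
  n = 13:  E = -13.6057 × 8² / 13² = -5.152454 eV  ← matches
  n = 14:  E = -13.6057 × 8² / 14² = -4.442678 eV
  n = 15:  E = -13.6057 × 8² / 15² = -3.870066 eV

Checking against the measurement of -5.2 eV (2 sig figs), only n = 13 agrees:
E_13 = -5.152454 eV, which rounds to -5.2 eV ✓

Therefore n = 13.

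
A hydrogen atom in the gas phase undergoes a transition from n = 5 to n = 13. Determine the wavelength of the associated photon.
2673.67721 nm

First, find the transition energy using E_n = -13.6057 / n² eV:
E_5 = -13.6057 / 5² = -0.54422800000 eV
E_13 = -13.6057 / 13² = -0.08050710059 eV

Photon energy: |ΔE| = |E_13 - E_5| = 0.46372089941 eV

Convert to wavelength using E = hc/λ with hc = 1239.84 eV·nm:
λ = hc/E = 1239.84 eV·nm / 0.46372089941 eV
λ = 2673.67721 nm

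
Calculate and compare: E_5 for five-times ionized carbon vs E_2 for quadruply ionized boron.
B⁴⁺ at n = 2 (E = -85.0356 eV)

Using E_n = -13.6057 Z² / n² eV:

C⁵⁺ (Z = 6) at n = 5:
E = -13.6057 × 6² / 5² = -13.6057 × 36 / 25 = -19.5922080 eV

B⁴⁺ (Z = 5) at n = 2:
E = -13.6057 × 5² / 2² = -13.6057 × 25 / 4 = -85.0356250 eV

Since -85.0356250 eV < -19.5922080 eV,
B⁴⁺ at n = 2 is more tightly bound (requires more energy to ionize).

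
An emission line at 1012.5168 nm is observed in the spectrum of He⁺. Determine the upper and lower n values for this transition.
n = 5 → n = 4

First, find the photon energy from the wavelength (hc = 1239.84 eV·nm):
E = hc/λ = 1239.84 eV·nm / 1012.5168 nm = 1.2245130 eV

The energy levels of He⁺ satisfy E_n = -13.6057 × 2² / n² eV, so an emission n_i → n_f releases
ΔE = 13.6057 × 2² × (1/n_f² − 1/n_i²) eV.

Setting ΔE equal to the photon energy:
1/n_f² − 1/n_i² = 1.2245130 / (13.6057 × 2²) = 0.022500000

Since 1/n_i² must be positive, we need 1/n_f² > 0.022500000, i.e. n_f ≤ 6. For each allowed n_f, solve n_i = (1/n_f² − 0.022500000)^(−1/2) and check whether it is a whole number:
  n_f = 1: 1/n_i² = 1.000000000 − 0.022500000 = 0.977500000 → n_i = 1.011  (not an integer) ✗
  n_f = 2: 1/n_i² = 0.250000000 − 0.022500000 = 0.227500000 → n_i = 2.097  (not an integer) ✗
  n_f = 3: 1/n_i² = 0.111111111 − 0.022500000 = 0.088611111 → n_i = 3.359  (not an integer) ✗
  n_f = 4: 1/n_i² = 0.062500000 − 0.022500000 = 0.040000000 → n_i = 5.000  → integer, n_i = 5 ✓
  n_f = 5: 1/n_i² = 0.040000000 − 0.022500000 = 0.017500000 → n_i = 7.559  (not an integer) ✗
  n_f = 6: 1/n_i² = 0.027777778 − 0.022500000 = 0.005277778 → n_i = 13.765  (not an integer) ✗

Only n_f = 4 gives an integer upper level, n_i = 5.

The transition is from n = 5 to n = 4 (emission).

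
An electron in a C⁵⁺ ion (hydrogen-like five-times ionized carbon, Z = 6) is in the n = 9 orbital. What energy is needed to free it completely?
6.046978 eV

The ionization energy is the energy needed to remove the electron completely (n → ∞).

For a hydrogen-like ion with Z = 6, E_n = -13.6057 Z² / n² eV.

At n = 9: E_9 = -13.6057 × 6² / 9² = -6.046977778 eV
At n = ∞: E_∞ = 0 eV

Ionization energy = E_∞ - E_9 = 0 - (-6.046977778) = 6.046977778 eV
Ionization energy ≈ 6.046978 eV

This is also called the binding energy of the electron in state n = 9.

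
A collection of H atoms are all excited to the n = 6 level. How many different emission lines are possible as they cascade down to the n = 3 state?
6

The electron can occupy levels n = 3, 4, ..., 6 during de-excitation — that is m = 6 - 3 + 1 = 4 distinct levels.

The number of distinct spectral lines equals the number of ways to choose 2 of these m levels (each pair gives one possible emission transition):

Number of lines = m(m-1)/2 = 4×3/2 = 6

These correspond to all possible transitions between the 4 levels:
6 → 5, 6 → 4, 6 → 3, 5 → 4, 5 → 3, 4 → 3

Each transition produces a photon with a unique energy (and thus wavelength). This count does not depend on Z.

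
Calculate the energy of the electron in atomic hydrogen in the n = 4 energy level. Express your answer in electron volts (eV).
-0.8504 eV

The energy levels of a hydrogen-like atom are given by:
E_n = -13.6057 eV / n²

For n = 4:
E_4 = -13.6057 eV / 4²
E_4 = -13.6057 eV / 16
E_4 = -0.8504 eV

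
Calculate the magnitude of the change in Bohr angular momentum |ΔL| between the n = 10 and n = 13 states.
3.1637e-34 J·s (or 3ℏ)

In the Bohr model, L_n = nℏ where ℏ = 1.054572e-34 J·s.

L_13 = 13ℏ = 1.370944e-33 J·s
L_10 = 10ℏ = 1.054572e-33 J·s

ΔL = L_13 - L_10 = (13 - 10)ℏ = 3ℏ
ΔL = 3 × 1.054572e-34 J·s = 3.1637e-34 J·s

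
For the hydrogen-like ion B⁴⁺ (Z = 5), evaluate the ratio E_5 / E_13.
6.7600

Using E_n = -13.6057 Z² / n² eV with Z = 5:

E_5 = -13.6057 × 5² / 5² = -340.1425 / 25 = -13.6057000000 eV
E_13 = -13.6057 × 5² / 13² = -340.1425 / 169 = -2.0126775148 eV

The ratio is:
E_5/E_13 = (-13.6057000000) / (-2.0126775148)
E_5/E_13 = (-340.1425/25) / (-340.1425/169)
E_5/E_13 = 169/25
E_5/E_13 = 6.7600
(Note: the Z² factors cancel in the ratio.)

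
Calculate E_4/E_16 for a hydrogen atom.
16.00

Using E_n = -13.6057 Z² / n² eV with Z = 1:

E_4 = -13.6057 / 4² = -13.6057 / 16 = -0.85035625 eV
E_16 = -13.6057 / 16² = -13.6057 / 256 = -0.05314727 eV

The ratio is:
E_4/E_16 = (-0.85035625) / (-0.05314727)
E_4/E_16 = (-13.6057/16) / (-13.6057/256)
E_4/E_16 = 256/16
E_4/E_16 = 16.00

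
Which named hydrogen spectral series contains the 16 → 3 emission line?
Paschen series

The spectral series in hydrogen are named based on the final (lower) energy level:
- Lyman series: n_final = 1 (ultraviolet)
- Balmer series: n_final = 2 (visible/near-UV)
- Paschen series: n_final = 3 (infrared)
- Brackett series: n_final = 4 (infrared)
- Pfund series: n_final = 5 (far infrared)

Since this transition ends at n = 3, it belongs to the Paschen series.

For reference, this 16 → 3 line has photon energy
ΔE = 13.6057 eV × (1/3² - 1/16²) = 1.4585972 eV,
corresponding to wavelength λ = hc/ΔE = 1239.84 eV·nm / 1.4585972 eV = 850.022 nm in the infrared region.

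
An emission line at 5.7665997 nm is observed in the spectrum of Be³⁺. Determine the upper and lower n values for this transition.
n = 9 → n = 1

First, find the photon energy from the wavelength (hc = 1239.84 eV·nm):
E = hc/λ = 1239.84 eV·nm / 5.7665997 nm = 215.00365 eV

The energy levels of Be³⁺ satisfy E_n = -13.6057 × 4² / n² eV, so an emission n_i → n_f releases
ΔE = 13.6057 × 4² × (1/n_f² − 1/n_i²) eV.

Setting ΔE equal to the photon energy:
1/n_f² − 1/n_i² = 215.00365 / (13.6057 × 4²) = 0.98765430

Since 1/n_i² must be positive, we need 1/n_f² > 0.98765430, i.e. n_f ≤ 1. For each allowed n_f, solve n_i = (1/n_f² − 0.98765430)^(−1/2) and check whether it is a whole number:
  n_f = 1: 1/n_i² = 1.00000000 − 0.98765430 = 0.01234570 → n_i = 9.000  → integer, n_i = 9 ✓

Only n_f = 1 gives an integer upper level, n_i = 9.

The transition is from n = 9 to n = 1 (emission).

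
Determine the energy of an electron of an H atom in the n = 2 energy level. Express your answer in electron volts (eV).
-3.40 eV

The energy levels of a hydrogen-like atom are given by:
E_n = -13.6057 eV / n²

For n = 2:
E_2 = -13.6057 eV / 2²
E_2 = -13.6057 eV / 4
E_2 = -3.40 eV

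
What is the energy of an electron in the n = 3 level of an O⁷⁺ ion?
-96.75164 eV

For hydrogen-like ions, the energy levels scale with Z²:
E_n = -13.6057 Z² / n² eV

For O⁷⁺ (Z = 8) at n = 3:
E_3 = -13.6057 × 8² / 3²
E_3 = -13.6057 × 64 / 9
E_3 = -870.7648 / 9
E_3 = -96.75164 eV

The energy is 64 times more negative than hydrogen at the same n due to the stronger nuclear charge.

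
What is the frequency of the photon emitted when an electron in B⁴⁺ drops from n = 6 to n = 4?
2.86e+15 Hz

First, find the transition energy:
E_6 = -13.6057 × 5² / 6² = -9.44840278 eV
E_4 = -13.6057 × 5² / 4² = -21.25890625 eV
|ΔE| = |E_4 - E_6| = 11.81050347 eV

Convert to Joules: E = 11.81050347 eV × (1.602177 × 10⁻¹⁹ J/eV) = 1.8923e-18 J

Using E = hf:
f = E/h = 1.8923e-18 J / (6.62607 × 10⁻³⁴ J·s)
f = 2.86e+15 Hz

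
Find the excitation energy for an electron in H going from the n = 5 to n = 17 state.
0.4971 eV

The energy levels of a hydrogen-like atom are E_n = -13.6057 eV / n².

Energy at n = 5: E_5 = -13.6057 / 5² = -0.5442280 eV
Energy at n = 17: E_17 = -13.6057 / 17² = -0.0470785 eV

The excitation energy is the difference:
ΔE = E_17 - E_5
ΔE = -0.0470785 - (-0.5442280)
ΔE = 0.4971 eV

Since this is positive, energy must be absorbed (photon absorption).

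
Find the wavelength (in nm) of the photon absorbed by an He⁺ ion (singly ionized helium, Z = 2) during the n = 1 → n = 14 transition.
22.89846 nm

First, find the transition energy using E_n = -13.6057 Z² / n² eV:
E_1 = -13.6057 × 2² / 1² = -54.4228000 eV
E_14 = -13.6057 × 2² / 14² = -0.2776673 eV

Photon energy: |ΔE| = |E_14 - E_1| = 54.1451327 eV

Convert to wavelength using E = hc/λ with hc = 1239.84 eV·nm:
λ = hc/E = 1239.84 eV·nm / 54.1451327 eV
λ = 22.89846 nm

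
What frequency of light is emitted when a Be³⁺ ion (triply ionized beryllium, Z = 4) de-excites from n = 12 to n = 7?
7.08697e+14 Hz

First, find the transition energy:
E_12 = -13.6057 × 4² / 12² = -1.51174444 eV
E_7 = -13.6057 × 4² / 7² = -4.44267755 eV
|ΔE| = |E_7 - E_12| = 2.93093311 eV

Convert to Joules: E = 2.93093311 eV × (1.602177 × 10⁻¹⁹ J/eV) = 4.6958736e-19 J

Using E = hf:
f = E/h = 4.6958736e-19 J / (6.62607 × 10⁻³⁴ J·s)
f = 7.08697e+14 Hz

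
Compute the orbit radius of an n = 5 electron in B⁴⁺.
0.2646 nm (or 2.6459 Å)

The Bohr radius formula is:
r_n = n² a₀ / Z

where a₀ = 0.0529177 nm is the Bohr radius.

For B⁴⁺ (Z = 5) at n = 5:
r_5 = 5² × 0.0529177 nm / 5
r_5 = 25 × 0.0529177 nm / 5
r_5 = 1.32294 nm / 5
r_5 = 0.2646 nm

The electron orbits at approximately 0.2646 nm from the nucleus.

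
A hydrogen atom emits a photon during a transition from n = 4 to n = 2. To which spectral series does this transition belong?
Balmer series

The spectral series in hydrogen are named based on the final (lower) energy level:
- Lyman series: n_final = 1 (ultraviolet)
- Balmer series: n_final = 2 (visible/near-UV)
- Paschen series: n_final = 3 (infrared)
- Brackett series: n_final = 4 (infrared)
- Pfund series: n_final = 5 (far infrared)

Since this transition ends at n = 2, it belongs to the Balmer series.

For reference, this 4 → 2 line has photon energy
ΔE = 13.6057 eV × (1/2² - 1/4²) = 2.551069 eV,
corresponding to wavelength λ = hc/ΔE = 1239.84 eV·nm / 2.551069 eV = 486.01 nm in the visible/near-UV region.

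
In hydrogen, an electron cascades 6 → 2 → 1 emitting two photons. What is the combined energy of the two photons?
13.2278 eV

The energy levels of hydrogen are E_n = -13.6057 / n² eV.

First transition (6 → 2):
ΔE₁ = |E_2 - E_6|
ΔE₁ = |-3.4014250000 - (-0.3779361111)| = 3.0234889 eV

Second transition (2 → 1):
ΔE₂ = |E_1 - E_2|
ΔE₂ = |-13.6057000000 - (-3.4014250000)| = 10.2042750 eV

Total energy released:
E_total = ΔE₁ + ΔE₂ = 3.0234889 + 10.2042750 = 13.2278 eV

Note: This equals the direct transition 6 → 1: 13.2278 eV ✓
Energy is conserved regardless of the path taken.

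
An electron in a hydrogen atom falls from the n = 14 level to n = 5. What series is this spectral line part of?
Pfund series

The spectral series in hydrogen are named based on the final (lower) energy level:
- Lyman series: n_final = 1 (ultraviolet)
- Balmer series: n_final = 2 (visible/near-UV)
- Paschen series: n_final = 3 (infrared)
- Brackett series: n_final = 4 (infrared)
- Pfund series: n_final = 5 (far infrared)

Since this transition ends at n = 5, it belongs to the Pfund series.

For reference, this 14 → 5 line has photon energy
ΔE = 13.6057 eV × (1/5² - 1/14²) = 0.474811163 eV,
corresponding to wavelength λ = hc/ΔE = 1239.84 eV·nm / 0.474811163 eV = 2611.228 nm in the far infrared region.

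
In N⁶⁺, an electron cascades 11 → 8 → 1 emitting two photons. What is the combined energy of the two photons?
661.16955 eV

The energy levels of N⁶⁺ are E_n = -13.6057 × 7² / n² eV.

First transition (11 → 8):
ΔE₁ = |E_8 - E_11|
ΔE₁ = |-10.41686406250 - (-5.50974628099)| = 4.90711778 eV

Second transition (8 → 1):
ΔE₂ = |E_1 - E_8|
ΔE₂ = |-666.67930000000 - (-10.41686406250)| = 656.26243594 eV

Total energy released:
E_total = ΔE₁ + ΔE₂ = 4.90711778 + 656.26243594 = 661.16955 eV

Note: This equals the direct transition 11 → 1: 661.16955 eV ✓
Energy is conserved regardless of the path taken.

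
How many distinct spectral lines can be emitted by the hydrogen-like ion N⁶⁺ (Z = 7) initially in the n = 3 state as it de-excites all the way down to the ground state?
3

The electron can occupy levels n = 1, 2, ..., 3 during de-excitation — that is m = 3 - 1 + 1 = 3 distinct levels.

The number of distinct spectral lines equals the number of ways to choose 2 of these m levels (each pair gives one possible emission transition):

Number of lines = m(m-1)/2 = 3×2/2 = 3

These correspond to all possible transitions between the 3 levels:
3 → 2, 3 → 1, 2 → 1

Each transition produces a photon with a unique energy (and thus wavelength). This count does not depend on Z.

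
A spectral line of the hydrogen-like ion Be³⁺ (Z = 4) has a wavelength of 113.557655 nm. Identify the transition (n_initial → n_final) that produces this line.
n = 9 → n = 4

First, find the photon energy from the wavelength (hc = 1239.84 eV·nm):
E = hc/λ = 1239.84 eV·nm / 113.557655 nm = 10.918154 eV

The energy levels of Be³⁺ satisfy E_n = -13.6057 × 4² / n² eV, so an emission n_i → n_f releases
ΔE = 13.6057 × 4² × (1/n_f² − 1/n_i²) eV.

Setting ΔE equal to the photon energy:
1/n_f² − 1/n_i² = 10.918154 / (13.6057 × 4²) = 0.050154320

Since 1/n_i² must be positive, we need 1/n_f² > 0.050154320, i.e. n_f ≤ 4. For each allowed n_f, solve n_i = (1/n_f² − 0.050154320)^(−1/2) and check whether it is a whole number:
  n_f = 1: 1/n_i² = 1.000000000 − 0.050154320 = 0.949845680 → n_i = 1.026  (not an integer) ✗
  n_f = 2: 1/n_i² = 0.250000000 − 0.050154320 = 0.199845680 → n_i = 2.237  (not an integer) ✗
  n_f = 3: 1/n_i² = 0.111111111 − 0.050154320 = 0.060956791 → n_i = 4.050  (not an integer) ✗
  n_f = 4: 1/n_i² = 0.062500000 − 0.050154320 = 0.012345680 → n_i = 9.000  → integer, n_i = 9 ✓

Only n_f = 4 gives an integer upper level, n_i = 9.

The transition is from n = 9 to n = 4 (emission).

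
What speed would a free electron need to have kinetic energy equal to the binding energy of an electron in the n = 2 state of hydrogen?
1.09385e+06 m/s (or 0.365% of c)

The binding energy at n = 2 for hydrogen is:
E_2 = -13.6057/2² = -3.40142500 eV
|E_2| = 3.40142500 eV

Convert to Joules:
KE = 3.40142500 eV × (1.602177 × 10⁻¹⁹ J/eV) = 5.4496849e-19 J

Using KE = ½mv²:
v = √(2·KE/m_e)
v = √(2 × 5.4496849e-19 J / 9.10938 × 10⁻³¹ kg)
v = 1.09385e+06 m/s

This is approximately 0.365% the speed of light.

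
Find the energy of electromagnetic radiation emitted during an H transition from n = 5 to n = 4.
0.30613 eV

The energy levels are E_n = -13.6057 eV / n².

Energy at n = 5: E_5 = -13.6057 / 5² = -0.54422800 eV
Energy at n = 4: E_4 = -13.6057 / 4² = -0.85035625 eV

For emission (electron falling to lower state), the photon energy is:
E_photon = E_5 - E_4 = |-0.54422800 - (-0.85035625)|
E_photon = 0.30613 eV

This energy is carried away by the emitted photon.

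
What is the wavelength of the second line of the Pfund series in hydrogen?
4651.2491 nm

The lines of a series are numbered from the longest wavelength (smallest ΔE) outward; the second line is the transition from n = n_f + 2 to n_f.
The Pfund series has all transitions ending at n_f = 5.

For H, the second line (β-line) is the jump from n = 7 to n = 5:
E_7 = -13.6057 / 7² = -0.2776673469 eV
E_5 = -13.6057 / 5² = -0.5442280000 eV
ΔE = E_7 - E_5 = 0.2665606531 eV

λ = hc/E = 1239.84 eV·nm / 0.2665606531 eV
λ = 4651.2491 nm

This is the β-line of the Pfund series in H.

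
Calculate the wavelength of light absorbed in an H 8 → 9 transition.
27788.2261 nm

First, find the transition energy using E_n = -13.6057 / n² eV:
E_8 = -13.6057 / 8² = -0.212589062500 eV
E_9 = -13.6057 / 9² = -0.167971604938 eV

Photon energy: |ΔE| = |E_9 - E_8| = 0.044617457562 eV

Convert to wavelength using E = hc/λ with hc = 1239.84 eV·nm:
λ = hc/E = 1239.84 eV·nm / 0.044617457562 eV
λ = 27788.2261 nm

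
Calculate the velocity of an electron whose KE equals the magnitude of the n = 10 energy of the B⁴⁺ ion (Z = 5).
1.0938e+06 m/s (or 0.365% of c)

The binding energy at n = 10 for B⁴⁺ is:
E_10 = -13.6057 × 5²/10² = -3.4014250 eV
|E_10| = 3.4014250 eV

Convert to Joules:
KE = 3.4014250 eV × (1.602177 × 10⁻¹⁹ J/eV) = 5.449685e-19 J

Using KE = ½mv²:
v = √(2·KE/m_e)
v = √(2 × 5.449685e-19 J / 9.10938 × 10⁻³¹ kg)
v = 1.0938e+06 m/s

This is approximately 0.365% the speed of light.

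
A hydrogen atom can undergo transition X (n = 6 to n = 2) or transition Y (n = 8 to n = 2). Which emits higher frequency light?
8 → 2

Calculate the energy for each transition:

Transition 6 → 2:
ΔE₁ = |E_2 - E_6| = |-13.6057/2² - (-13.6057/6²)|
ΔE₁ = |-3.401425000 - (-0.377936111)| = 3.023489 eV

Transition 8 → 2:
ΔE₂ = |E_2 - E_8| = |-13.6057/2² - (-13.6057/8²)|
ΔE₂ = |-3.401425000 - (-0.212589063)| = 3.188836 eV

Since 3.188836 eV > 3.023489 eV, the transition 8 → 2 emits the more energetic photon.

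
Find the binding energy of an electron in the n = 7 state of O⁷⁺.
17.771 eV

The ionization energy is the energy needed to remove the electron completely (n → ∞).

For a hydrogen-like ion with Z = 8, E_n = -13.6057 Z² / n² eV.

At n = 7: E_7 = -13.6057 × 8² / 7² = -17.770710 eV
At n = ∞: E_∞ = 0 eV

Ionization energy = E_∞ - E_7 = 0 - (-17.770710) = 17.770710 eV
Ionization energy ≈ 17.771 eV

This is also called the binding energy of the electron in state n = 7.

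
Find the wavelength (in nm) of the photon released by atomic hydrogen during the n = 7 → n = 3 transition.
1004.6698 nm

First, find the transition energy using E_n = -13.6057 / n² eV:
E_7 = -13.6057 / 7² = -0.277667347 eV
E_3 = -13.6057 / 3² = -1.511744444 eV

Photon energy: |ΔE| = |E_3 - E_7| = 1.234077097 eV

Convert to wavelength using E = hc/λ with hc = 1239.84 eV·nm:
λ = hc/E = 1239.84 eV·nm / 1.234077097 eV
λ = 1004.6698 nm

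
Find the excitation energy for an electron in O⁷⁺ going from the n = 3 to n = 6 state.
72.564 eV

The energy levels of a hydrogen-like atom are E_n = -13.6057 Z² eV / n².

Energy at n = 3: E_3 = -13.6057 × 8² / 3² = -96.751644 eV
Energy at n = 6: E_6 = -13.6057 × 8² / 6² = -24.187911 eV

The excitation energy is the difference:
ΔE = E_6 - E_3
ΔE = -24.187911 - (-96.751644)
ΔE = 72.564 eV

Since this is positive, energy must be absorbed (photon absorption).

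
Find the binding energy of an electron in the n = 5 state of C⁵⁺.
19.592208 eV

The ionization energy is the energy needed to remove the electron completely (n → ∞).

For a hydrogen-like ion with Z = 6, E_n = -13.6057 Z² / n² eV.

At n = 5: E_5 = -13.6057 × 6² / 5² = -19.592208000 eV
At n = ∞: E_∞ = 0 eV

Ionization energy = E_∞ - E_5 = 0 - (-19.592208000) = 19.592208000 eV
Ionization energy ≈ 19.592208 eV

This is also called the binding energy of the electron in state n = 5.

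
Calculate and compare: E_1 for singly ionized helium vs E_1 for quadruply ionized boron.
B⁴⁺ at n = 1 (E = -340.1425 eV)

Using E_n = -13.6057 Z² / n² eV:

He⁺ (Z = 2) at n = 1:
E = -13.6057 × 2² / 1² = -13.6057 × 4 / 1 = -54.4228000 eV

B⁴⁺ (Z = 5) at n = 1:
E = -13.6057 × 5² / 1² = -13.6057 × 25 / 1 = -340.1425000 eV

Since -340.1425000 eV < -54.4228000 eV,
B⁴⁺ at n = 1 is more tightly bound (requires more energy to ionize).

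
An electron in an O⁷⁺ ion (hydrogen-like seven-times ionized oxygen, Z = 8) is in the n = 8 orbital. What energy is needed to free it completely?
13.61 eV

The ionization energy is the energy needed to remove the electron completely (n → ∞).

For a hydrogen-like ion with Z = 8, E_n = -13.6057 Z² / n² eV.

At n = 8: E_8 = -13.6057 × 8² / 8² = -13.60570 eV
At n = ∞: E_∞ = 0 eV

Ionization energy = E_∞ - E_8 = 0 - (-13.60570) = 13.60570 eV
Ionization energy ≈ 13.61 eV

This is also called the binding energy of the electron in state n = 8.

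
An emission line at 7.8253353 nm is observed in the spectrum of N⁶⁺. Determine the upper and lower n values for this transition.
n = 9 → n = 2

First, find the photon energy from the wavelength (hc = 1239.84 eV·nm):
E = hc/λ = 1239.84 eV·nm / 7.8253353 nm = 158.43922 eV

The energy levels of N⁶⁺ satisfy E_n = -13.6057 × 7² / n² eV, so an emission n_i → n_f releases
ΔE = 13.6057 × 7² × (1/n_f² − 1/n_i²) eV.

Setting ΔE equal to the photon energy:
1/n_f² − 1/n_i² = 158.43922 / (13.6057 × 7²) = 0.23765433

Since 1/n_i² must be positive, we need 1/n_f² > 0.23765433, i.e. n_f ≤ 2. For each allowed n_f, solve n_i = (1/n_f² − 0.23765433)^(−1/2) and check whether it is a whole number:
  n_f = 1: 1/n_i² = 1.00000000 − 0.23765433 = 0.76234567 → n_i = 1.145  (not an integer) ✗
  n_f = 2: 1/n_i² = 0.25000000 − 0.23765433 = 0.01234567 → n_i = 9.000  → integer, n_i = 9 ✓

Only n_f = 2 gives an integer upper level, n_i = 9.

The transition is from n = 9 to n = 2 (emission).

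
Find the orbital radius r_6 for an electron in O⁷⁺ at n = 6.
0.238130 nm (or 2.381298 Å)

The Bohr radius formula is:
r_n = n² a₀ / Z

where a₀ = 0.052917721 nm is the Bohr radius.

For O⁷⁺ (Z = 8) at n = 6:
r_6 = 6² × 0.052917721 nm / 8
r_6 = 36 × 0.052917721 nm / 8
r_6 = 1.9050380 nm / 8
r_6 = 0.238130 nm

The electron orbits at approximately 0.238130 nm from the nucleus.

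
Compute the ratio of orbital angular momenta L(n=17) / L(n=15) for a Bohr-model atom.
1.13333

In the Bohr model, L_n = nℏ, so the ratio is purely the ratio of quantum numbers:

L_17/L_15 = 17ℏ / 15ℏ = 17/15 = 1.13333

The angular momentum scales linearly with n.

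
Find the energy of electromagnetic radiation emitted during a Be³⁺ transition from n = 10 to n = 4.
11.429 eV

The energy levels are E_n = -13.6057 Z² eV / n².

Energy at n = 10: E_10 = -13.6057 × 4² / 10² = -2.176912 eV
Energy at n = 4: E_4 = -13.6057 × 4² / 4² = -13.605700 eV

For emission (electron falling to lower state), the photon energy is:
E_photon = E_10 - E_4 = |-2.176912 - (-13.605700)|
E_photon = 11.429 eV

This energy is carried away by the emitted photon.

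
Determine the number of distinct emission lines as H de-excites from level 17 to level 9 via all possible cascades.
36

The electron can occupy levels n = 9, 10, ..., 17 during de-excitation — that is m = 17 - 9 + 1 = 9 distinct levels.

The number of distinct spectral lines equals the number of ways to choose 2 of these m levels (each pair gives one possible emission transition):

Number of lines = m(m-1)/2 = 9×8/2 = 36

These correspond to all possible transitions between the 9 levels:
17 → 16, 17 → 15, 17 → 14, 17 → 13, 17 → 12, 17 → 11, 17 → 10, 17 → 9...

Each transition produces a photon with a unique energy (and thus wavelength). This count does not depend on Z.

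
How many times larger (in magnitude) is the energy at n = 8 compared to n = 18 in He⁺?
5.0625

Using E_n = -13.6057 Z² / n² eV with Z = 2:

E_8 = -13.6057 × 2² / 8² = -54.4228 / 64 = -0.850356250 eV
E_18 = -13.6057 × 2² / 18² = -54.4228 / 324 = -0.167971605 eV

The ratio is:
E_8/E_18 = (-0.850356250) / (-0.167971605)
E_8/E_18 = (-54.4228/64) / (-54.4228/324)
E_8/E_18 = 324/64
E_8/E_18 = 5.0625
(Note: the Z² factors cancel in the ratio.)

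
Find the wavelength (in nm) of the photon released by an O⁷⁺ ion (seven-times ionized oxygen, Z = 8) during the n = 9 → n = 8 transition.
434.191033 nm

First, find the transition energy using E_n = -13.6057 Z² / n² eV:
E_9 = -13.6057 × 8² / 9² = -10.7501827160 eV
E_8 = -13.6057 × 8² / 8² = -13.6057000000 eV

Photon energy: |ΔE| = |E_8 - E_9| = 2.8555172840 eV

Convert to wavelength using E = hc/λ with hc = 1239.84 eV·nm:
λ = hc/E = 1239.84 eV·nm / 2.8555172840 eV
λ = 434.191033 nm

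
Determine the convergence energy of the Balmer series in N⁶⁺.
166.66983 eV

The series limit corresponds to the transition from n = ∞ to n = 2.
This is the highest energy (shortest wavelength) transition in the Balmer series.

E_∞ = 0 eV
E_2 = -13.6057 × 7² / 2² = -166.66983 eV

Energy at series limit:
ΔE = E_∞ - E_2 = 0 - (-166.66983) = 166.66983 eV

This energy equals the ionization energy from the n = 2 state of N⁶⁺.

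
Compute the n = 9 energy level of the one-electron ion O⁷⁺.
-10.7502 eV

For hydrogen-like ions, the energy levels scale with Z²:
E_n = -13.6057 Z² / n² eV

For O⁷⁺ (Z = 8) at n = 9:
E_9 = -13.6057 × 8² / 9²
E_9 = -13.6057 × 64 / 81
E_9 = -870.7648 / 81
E_9 = -10.7502 eV

The energy is 64 times more negative than hydrogen at the same n due to the stronger nuclear charge.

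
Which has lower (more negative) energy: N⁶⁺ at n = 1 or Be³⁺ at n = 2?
N⁶⁺ at n = 1 (E = -666.679 eV)

Using E_n = -13.6057 Z² / n² eV:

N⁶⁺ (Z = 7) at n = 1:
E = -13.6057 × 7² / 1² = -13.6057 × 49 / 1 = -666.679300 eV

Be³⁺ (Z = 4) at n = 2:
E = -13.6057 × 4² / 2² = -13.6057 × 16 / 4 = -54.422800 eV

Since -666.679300 eV < -54.422800 eV,
N⁶⁺ at n = 1 is more tightly bound (requires more energy to ionize).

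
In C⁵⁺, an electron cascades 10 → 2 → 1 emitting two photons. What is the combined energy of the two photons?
484.907 eV

The energy levels of C⁵⁺ are E_n = -13.6057 × 6² / n² eV.

First transition (10 → 2):
ΔE₁ = |E_2 - E_10|
ΔE₁ = |-122.451300000 - (-4.898052000)| = 117.553248 eV

Second transition (2 → 1):
ΔE₂ = |E_1 - E_2|
ΔE₂ = |-489.805200000 - (-122.451300000)| = 367.353900 eV

Total energy released:
E_total = ΔE₁ + ΔE₂ = 117.553248 + 367.353900 = 484.907 eV

Note: This equals the direct transition 10 → 1: 484.907 eV ✓
Energy is conserved regardless of the path taken.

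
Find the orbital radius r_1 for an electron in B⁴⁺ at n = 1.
0.01058 nm (or 0.10584 Å)

The Bohr radius formula is:
r_n = n² a₀ / Z

where a₀ = 0.05291772 nm is the Bohr radius.

For B⁴⁺ (Z = 5) at n = 1:
r_1 = 1² × 0.05291772 nm / 5
r_1 = 1 × 0.05291772 nm / 5
r_1 = 0.052918 nm / 5
r_1 = 0.01058 nm

The electron orbits at approximately 0.01058 nm from the nucleus.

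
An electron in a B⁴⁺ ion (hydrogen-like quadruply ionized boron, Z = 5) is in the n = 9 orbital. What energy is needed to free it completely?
4.1993 eV

The ionization energy is the energy needed to remove the electron completely (n → ∞).

For a hydrogen-like ion with Z = 5, E_n = -13.6057 Z² / n² eV.

At n = 9: E_9 = -13.6057 × 5² / 9² = -4.1992901 eV
At n = ∞: E_∞ = 0 eV

Ionization energy = E_∞ - E_9 = 0 - (-4.1992901) = 4.1992901 eV
Ionization energy ≈ 4.1993 eV

This is also called the binding energy of the electron in state n = 9.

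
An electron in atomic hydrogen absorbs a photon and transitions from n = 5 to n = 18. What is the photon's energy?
0.502 eV

The energy levels of a hydrogen-like atom are E_n = -13.6057 eV / n².

Energy at n = 5: E_5 = -13.6057 / 5² = -0.544228 eV
Energy at n = 18: E_18 = -13.6057 / 18² = -0.041993 eV

The excitation energy is the difference:
ΔE = E_18 - E_5
ΔE = -0.041993 - (-0.544228)
ΔE = 0.502 eV

Since this is positive, energy must be absorbed (photon absorption).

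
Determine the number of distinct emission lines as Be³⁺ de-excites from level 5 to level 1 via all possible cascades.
10

The electron can occupy levels n = 1, 2, ..., 5 during de-excitation — that is m = 5 - 1 + 1 = 5 distinct levels.

The number of distinct spectral lines equals the number of ways to choose 2 of these m levels (each pair gives one possible emission transition):

Number of lines = m(m-1)/2 = 5×4/2 = 10

These correspond to all possible transitions between the 5 levels:
5 → 4, 5 → 3, 5 → 2, 5 → 1, 4 → 3, 4 → 2, 4 → 1, 3 → 2...

Each transition produces a photon with a unique energy (and thus wavelength). This count does not depend on Z.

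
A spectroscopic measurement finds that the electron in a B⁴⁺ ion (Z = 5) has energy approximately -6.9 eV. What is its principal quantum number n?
n = 7

The exact energy levels follow E_n = -13.6057 Z² / n² eV with Z = 5.

The measured value (-6.9 eV) is reported to only 2 significant figures, so we must test candidate n values and see which one matches to that precision.

Candidate energies:
  n = 5:  E = -13.6057 × 5² / 5² = -13.605700 eV
  n = 6:  E = -13.6057 × 5² / 6² = -9.448403 eV
  n = 7:  E = -13.6057 × 5² / 7² = -6.941684 eV  ← matches
  n = 8:  E = -13.6057 × 5² / 8² = -5.314727 eV
  n = 9:  E = -13.6057 × 5² / 9² = -4.199290 eV

Checking against the measurement of -6.9 eV (2 sig figs), only n = 7 agrees:
E_7 = -6.941684 eV, which rounds to -6.9 eV ✓

Therefore n = 7.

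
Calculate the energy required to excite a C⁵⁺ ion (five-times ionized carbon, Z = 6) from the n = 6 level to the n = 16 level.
11.692 eV

The energy levels of a hydrogen-like atom are E_n = -13.6057 Z² eV / n².

Energy at n = 6: E_6 = -13.6057 × 6² / 6² = -13.605700 eV
Energy at n = 16: E_16 = -13.6057 × 6² / 16² = -1.913302 eV

The excitation energy is the difference:
ΔE = E_16 - E_6
ΔE = -1.913302 - (-13.605700)
ΔE = 11.692 eV

Since this is positive, energy must be absorbed (photon absorption).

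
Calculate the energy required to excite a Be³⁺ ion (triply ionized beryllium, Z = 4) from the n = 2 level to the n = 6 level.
48.376 eV

The energy levels of a hydrogen-like atom are E_n = -13.6057 Z² eV / n².

Energy at n = 2: E_2 = -13.6057 × 4² / 2² = -54.422800 eV
Energy at n = 6: E_6 = -13.6057 × 4² / 6² = -6.046978 eV

The excitation energy is the difference:
ΔE = E_6 - E_2
ΔE = -6.046978 - (-54.422800)
ΔE = 48.376 eV

Since this is positive, energy must be absorbed (photon absorption).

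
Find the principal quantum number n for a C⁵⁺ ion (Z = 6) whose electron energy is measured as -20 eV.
n = 5

The exact energy levels follow E_n = -13.6057 Z² / n² eV with Z = 6.

The measured value (-20 eV) is reported to only 2 significant figures, so we must test candidate n values and see which one matches to that precision.

Candidate energies:
  n = 3:  E = -13.6057 × 6² / 3² = -54.422800 eV
  n = 4:  E = -13.6057 × 6² / 4² = -30.612825 eV
  n = 5:  E = -13.6057 × 6² / 5² = -19.592208 eV  ← matches
  n = 6:  E = -13.6057 × 6² / 6² = -13.605700 eV
  n = 7:  E = -13.6057 × 6² / 7² = -9.996024 eV

Checking against the measurement of -20 eV (2 sig figs), only n = 5 agrees:
E_5 = -19.592208 eV, which rounds to -20 eV ✓

Therefore n = 5.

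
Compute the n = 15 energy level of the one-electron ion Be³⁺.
-0.968 eV

For hydrogen-like ions, the energy levels scale with Z²:
E_n = -13.6057 Z² / n² eV

For Be³⁺ (Z = 4) at n = 15:
E_15 = -13.6057 × 4² / 15²
E_15 = -13.6057 × 16 / 225
E_15 = -217.6912 / 225
E_15 = -0.968 eV

The energy is 16 times more negative than hydrogen at the same n due to the stronger nuclear charge.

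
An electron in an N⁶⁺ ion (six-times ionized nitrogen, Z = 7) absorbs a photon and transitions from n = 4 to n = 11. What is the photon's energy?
36.15771 eV

The energy levels of a hydrogen-like atom are E_n = -13.6057 Z² eV / n².

Energy at n = 4: E_4 = -13.6057 × 7² / 4² = -41.66745625 eV
Energy at n = 11: E_11 = -13.6057 × 7² / 11² = -5.50974628 eV

The excitation energy is the difference:
ΔE = E_11 - E_4
ΔE = -5.50974628 - (-41.66745625)
ΔE = 36.15771 eV

Since this is positive, energy must be absorbed (photon absorption).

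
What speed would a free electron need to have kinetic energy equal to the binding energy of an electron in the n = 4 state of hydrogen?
5.47e+05 m/s (or 0.18243% of c)

The binding energy at n = 4 for hydrogen is:
E_4 = -13.6057/4² = -0.8503563 eV
|E_4| = 0.8503563 eV

Convert to Joules:
KE = 0.8503563 eV × (1.602177 × 10⁻¹⁹ J/eV) = 1.3624e-19 J

Using KE = ½mv²:
v = √(2·KE/m_e)
v = √(2 × 1.3624e-19 J / 9.10938 × 10⁻³¹ kg)
v = 5.47e+05 m/s

This is approximately 0.18243% the speed of light.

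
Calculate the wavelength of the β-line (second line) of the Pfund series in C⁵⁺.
129.20136 nm

The lines of a series are numbered from the longest wavelength (smallest ΔE) outward; the second line is the transition from n = n_f + 2 to n_f.
The Pfund series has all transitions ending at n_f = 5.

For C⁵⁺ (Z = 6), the second line (β-line) is the jump from n = 7 to n = 5:
E_7 = -13.6057 × 6² / 7² = -9.996024490 eV
E_5 = -13.6057 × 6² / 5² = -19.592208000 eV
ΔE = E_7 - E_5 = 9.596183510 eV

λ = hc/E = 1239.84 eV·nm / 9.596183510 eV
λ = 129.20136 nm

This is the β-line of the Pfund series in C⁵⁺.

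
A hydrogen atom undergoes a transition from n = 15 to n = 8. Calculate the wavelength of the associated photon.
8150.45 nm

First, find the transition energy using E_n = -13.6057 / n² eV:
E_15 = -13.6057 / 15² = -0.06046978 eV
E_8 = -13.6057 / 8² = -0.21258906 eV

Photon energy: |ΔE| = |E_8 - E_15| = 0.15211928 eV

Convert to wavelength using E = hc/λ with hc = 1239.84 eV·nm:
λ = hc/E = 1239.84 eV·nm / 0.15211928 eV
λ = 8150.45 nm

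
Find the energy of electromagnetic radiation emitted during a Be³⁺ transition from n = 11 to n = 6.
4.24788 eV

The energy levels are E_n = -13.6057 Z² eV / n².

Energy at n = 11: E_11 = -13.6057 × 4² / 11² = -1.79910083 eV
Energy at n = 6: E_6 = -13.6057 × 4² / 6² = -6.04697778 eV

For emission (electron falling to lower state), the photon energy is:
E_photon = E_11 - E_6 = |-1.79910083 - (-6.04697778)|
E_photon = 4.24788 eV

This energy is carried away by the emitted photon.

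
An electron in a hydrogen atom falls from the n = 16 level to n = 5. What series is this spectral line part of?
Pfund series

The spectral series in hydrogen are named based on the final (lower) energy level:
- Lyman series: n_final = 1 (ultraviolet)
- Balmer series: n_final = 2 (visible/near-UV)
- Paschen series: n_final = 3 (infrared)
- Brackett series: n_final = 4 (infrared)
- Pfund series: n_final = 5 (far infrared)

Since this transition ends at n = 5, it belongs to the Pfund series.

For reference, this 16 → 5 line has photon energy
ΔE = 13.6057 eV × (1/5² - 1/16²) = 0.49108073438 eV,
corresponding to wavelength λ = hc/ΔE = 1239.84 eV·nm / 0.49108073438 eV = 2524.71725 nm in the far infrared region.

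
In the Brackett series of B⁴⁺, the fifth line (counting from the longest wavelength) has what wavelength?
72.6769 nm

The lines of a series are numbered from the longest wavelength (smallest ΔE) outward; the fifth line is the transition from n = n_f + 5 to n_f.
The Brackett series has all transitions ending at n_f = 4.

For B⁴⁺ (Z = 5), the fifth line (ε-line) is the jump from n = 9 to n = 4:
E_9 = -13.6057 × 5² / 9² = -4.199290 eV
E_4 = -13.6057 × 5² / 4² = -21.258906 eV
ΔE = E_9 - E_4 = 17.059616 eV

λ = hc/E = 1239.84 eV·nm / 17.059616 eV
λ = 72.6769 nm

This is the ε-line of the Brackett series in B⁴⁺.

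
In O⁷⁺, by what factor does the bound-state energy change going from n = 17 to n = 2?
72.250

Using E_n = -13.6057 Z² / n² eV with Z = 8:

E_2 = -13.6057 × 8² / 2² = -870.7648 / 4 = -217.691200000 eV
E_17 = -13.6057 × 8² / 17² = -870.7648 / 289 = -3.013026990 eV

The ratio is:
E_2/E_17 = (-217.691200000) / (-3.013026990)
E_2/E_17 = (-870.7648/4) / (-870.7648/289)
E_2/E_17 = 289/4
E_2/E_17 = 72.250
(Note: the Z² factors cancel in the ratio.)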